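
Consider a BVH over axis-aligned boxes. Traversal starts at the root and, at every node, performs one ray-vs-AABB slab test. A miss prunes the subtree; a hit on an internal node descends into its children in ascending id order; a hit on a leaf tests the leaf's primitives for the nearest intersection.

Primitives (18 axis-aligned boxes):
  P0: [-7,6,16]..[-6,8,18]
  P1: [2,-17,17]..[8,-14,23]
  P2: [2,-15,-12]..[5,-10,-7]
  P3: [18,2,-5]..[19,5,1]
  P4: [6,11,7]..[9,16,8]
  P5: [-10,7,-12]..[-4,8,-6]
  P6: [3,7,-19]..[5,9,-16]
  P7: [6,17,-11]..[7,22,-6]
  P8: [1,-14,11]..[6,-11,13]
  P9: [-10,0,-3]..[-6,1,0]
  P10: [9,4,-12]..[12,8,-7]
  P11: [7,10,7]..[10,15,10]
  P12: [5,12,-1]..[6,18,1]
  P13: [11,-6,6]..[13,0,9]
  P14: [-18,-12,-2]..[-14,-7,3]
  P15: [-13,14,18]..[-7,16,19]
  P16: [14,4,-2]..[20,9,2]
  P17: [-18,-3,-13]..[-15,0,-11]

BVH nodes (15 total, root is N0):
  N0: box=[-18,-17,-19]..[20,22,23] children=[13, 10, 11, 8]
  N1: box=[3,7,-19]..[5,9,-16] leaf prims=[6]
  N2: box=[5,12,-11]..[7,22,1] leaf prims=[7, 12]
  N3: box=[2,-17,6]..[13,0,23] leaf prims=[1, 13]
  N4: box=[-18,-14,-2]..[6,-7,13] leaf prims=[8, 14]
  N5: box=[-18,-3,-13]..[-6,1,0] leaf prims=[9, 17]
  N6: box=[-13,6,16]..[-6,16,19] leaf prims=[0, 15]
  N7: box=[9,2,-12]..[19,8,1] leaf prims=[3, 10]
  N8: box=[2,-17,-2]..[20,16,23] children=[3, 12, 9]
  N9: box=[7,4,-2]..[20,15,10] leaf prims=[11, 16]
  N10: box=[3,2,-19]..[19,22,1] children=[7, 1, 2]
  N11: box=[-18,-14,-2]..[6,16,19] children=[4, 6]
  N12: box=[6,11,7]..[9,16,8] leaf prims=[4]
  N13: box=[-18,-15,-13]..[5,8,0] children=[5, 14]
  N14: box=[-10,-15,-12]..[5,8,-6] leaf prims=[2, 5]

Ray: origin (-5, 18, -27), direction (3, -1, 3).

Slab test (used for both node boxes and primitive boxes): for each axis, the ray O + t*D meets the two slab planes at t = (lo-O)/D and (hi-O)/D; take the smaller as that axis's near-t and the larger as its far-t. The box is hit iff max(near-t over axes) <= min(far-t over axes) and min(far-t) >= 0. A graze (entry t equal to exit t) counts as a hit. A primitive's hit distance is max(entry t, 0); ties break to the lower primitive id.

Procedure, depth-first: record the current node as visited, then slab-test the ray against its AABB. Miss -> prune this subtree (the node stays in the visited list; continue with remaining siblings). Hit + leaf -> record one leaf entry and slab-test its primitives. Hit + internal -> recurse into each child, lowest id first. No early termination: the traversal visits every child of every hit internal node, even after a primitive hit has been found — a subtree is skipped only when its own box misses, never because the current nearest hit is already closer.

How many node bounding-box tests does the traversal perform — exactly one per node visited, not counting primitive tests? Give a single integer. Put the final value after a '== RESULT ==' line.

Walk:
N0 x:[-13/3,25/3] y:[-4,35] z:[8/3,50/3] -> hit [8/3,25/3], descend [8, 10, 11, 13]
  N8 x:[7/3,25/3] y:[2,35] z:[25/3,50/3] -> hit [25/3,25/3], descend [3, 9, 12]
    N3 x:[7/3,6] y:[18,35] z:[11,50/3] -> miss, prune
    N9 x:[4,25/3] y:[3,14] z:[25/3,37/3] -> hit [25/3,25/3] leaf, test {P11(miss), P16(miss)}
    N12 x:[11/3,14/3] y:[2,7] z:[34/3,35/3] -> miss, prune
  N10 x:[8/3,8] y:[-4,16] z:[8/3,28/3] -> hit [8/3,8], descend [1, 2, 7]
    N1 x:[8/3,10/3] y:[9,11] z:[8/3,11/3] -> miss, prune
    N2 x:[10/3,4] y:[-4,6] z:[16/3,28/3] -> miss, prune
    N7 x:[14/3,8] y:[10,16] z:[5,28/3] -> miss, prune
  N11 x:[-13/3,11/3] y:[2,32] z:[25/3,46/3] -> miss, prune
  N13 x:[-13/3,10/3] y:[10,33] z:[14/3,9] -> miss, prune

Visited [0, 8, 3, 9, 12, 10, 1, 2, 7, 11, 13]. Tests: 11 box, 1 leaf. Nearest: miss.

== RESULT ==
11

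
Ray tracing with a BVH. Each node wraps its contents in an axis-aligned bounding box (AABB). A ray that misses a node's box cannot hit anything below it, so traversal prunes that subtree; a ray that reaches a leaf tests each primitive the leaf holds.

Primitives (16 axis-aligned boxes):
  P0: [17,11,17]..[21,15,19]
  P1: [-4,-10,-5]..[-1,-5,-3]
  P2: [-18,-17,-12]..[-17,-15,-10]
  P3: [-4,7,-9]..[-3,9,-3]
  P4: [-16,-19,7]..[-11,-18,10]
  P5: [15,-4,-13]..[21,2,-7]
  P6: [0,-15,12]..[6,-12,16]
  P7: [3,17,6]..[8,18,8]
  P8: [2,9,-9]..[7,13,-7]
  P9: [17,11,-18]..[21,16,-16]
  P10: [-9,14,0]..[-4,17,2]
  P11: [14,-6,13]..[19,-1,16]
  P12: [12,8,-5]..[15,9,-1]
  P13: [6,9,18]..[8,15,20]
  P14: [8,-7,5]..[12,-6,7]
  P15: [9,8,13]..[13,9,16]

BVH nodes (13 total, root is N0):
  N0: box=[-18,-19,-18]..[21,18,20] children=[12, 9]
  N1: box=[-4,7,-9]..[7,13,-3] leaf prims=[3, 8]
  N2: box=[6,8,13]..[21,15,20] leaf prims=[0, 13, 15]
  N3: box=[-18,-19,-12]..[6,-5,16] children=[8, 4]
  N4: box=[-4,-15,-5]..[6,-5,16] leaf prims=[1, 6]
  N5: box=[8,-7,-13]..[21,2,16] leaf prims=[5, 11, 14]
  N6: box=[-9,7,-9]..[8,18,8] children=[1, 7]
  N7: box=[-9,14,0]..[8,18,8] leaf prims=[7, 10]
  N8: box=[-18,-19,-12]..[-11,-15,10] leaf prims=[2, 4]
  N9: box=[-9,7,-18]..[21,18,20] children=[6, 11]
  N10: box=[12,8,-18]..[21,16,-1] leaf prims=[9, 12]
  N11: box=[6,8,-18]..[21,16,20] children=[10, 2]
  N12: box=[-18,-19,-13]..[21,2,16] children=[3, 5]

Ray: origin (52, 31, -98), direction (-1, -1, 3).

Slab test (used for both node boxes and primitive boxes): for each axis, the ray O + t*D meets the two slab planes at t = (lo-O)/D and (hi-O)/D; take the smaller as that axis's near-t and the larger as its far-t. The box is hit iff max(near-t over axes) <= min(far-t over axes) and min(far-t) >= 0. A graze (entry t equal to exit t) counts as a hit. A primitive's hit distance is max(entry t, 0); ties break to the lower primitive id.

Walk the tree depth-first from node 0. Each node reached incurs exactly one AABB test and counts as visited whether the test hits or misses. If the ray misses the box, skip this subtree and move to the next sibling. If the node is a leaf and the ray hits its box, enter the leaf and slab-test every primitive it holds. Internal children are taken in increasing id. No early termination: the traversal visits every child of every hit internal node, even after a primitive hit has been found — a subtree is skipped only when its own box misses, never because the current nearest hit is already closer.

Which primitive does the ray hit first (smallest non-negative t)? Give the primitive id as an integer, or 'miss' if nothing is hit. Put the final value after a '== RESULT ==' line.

Traverse from the root:
N0 x:[31,70] y:[13,50] z:[80/3,118/3] -> hit [31,118/3], descend [9, 12]
  N9 x:[31,61] y:[13,24] z:[80/3,118/3] -> miss, prune
  N12 x:[31,70] y:[29,50] z:[85/3,38] -> hit [31,38], descend [3, 5]
    N3 x:[46,70] y:[36,50] z:[86/3,38] -> miss, prune
    N5 x:[31,44] y:[29,38] z:[85/3,38] -> hit [31,38] leaf, test {P5(miss), P11@t=37, P14(miss)}

Summary -> nodes [0, 9, 12, 3, 5]; box-tests=5; leaf-entries=1; first=P11

== RESULT ==
11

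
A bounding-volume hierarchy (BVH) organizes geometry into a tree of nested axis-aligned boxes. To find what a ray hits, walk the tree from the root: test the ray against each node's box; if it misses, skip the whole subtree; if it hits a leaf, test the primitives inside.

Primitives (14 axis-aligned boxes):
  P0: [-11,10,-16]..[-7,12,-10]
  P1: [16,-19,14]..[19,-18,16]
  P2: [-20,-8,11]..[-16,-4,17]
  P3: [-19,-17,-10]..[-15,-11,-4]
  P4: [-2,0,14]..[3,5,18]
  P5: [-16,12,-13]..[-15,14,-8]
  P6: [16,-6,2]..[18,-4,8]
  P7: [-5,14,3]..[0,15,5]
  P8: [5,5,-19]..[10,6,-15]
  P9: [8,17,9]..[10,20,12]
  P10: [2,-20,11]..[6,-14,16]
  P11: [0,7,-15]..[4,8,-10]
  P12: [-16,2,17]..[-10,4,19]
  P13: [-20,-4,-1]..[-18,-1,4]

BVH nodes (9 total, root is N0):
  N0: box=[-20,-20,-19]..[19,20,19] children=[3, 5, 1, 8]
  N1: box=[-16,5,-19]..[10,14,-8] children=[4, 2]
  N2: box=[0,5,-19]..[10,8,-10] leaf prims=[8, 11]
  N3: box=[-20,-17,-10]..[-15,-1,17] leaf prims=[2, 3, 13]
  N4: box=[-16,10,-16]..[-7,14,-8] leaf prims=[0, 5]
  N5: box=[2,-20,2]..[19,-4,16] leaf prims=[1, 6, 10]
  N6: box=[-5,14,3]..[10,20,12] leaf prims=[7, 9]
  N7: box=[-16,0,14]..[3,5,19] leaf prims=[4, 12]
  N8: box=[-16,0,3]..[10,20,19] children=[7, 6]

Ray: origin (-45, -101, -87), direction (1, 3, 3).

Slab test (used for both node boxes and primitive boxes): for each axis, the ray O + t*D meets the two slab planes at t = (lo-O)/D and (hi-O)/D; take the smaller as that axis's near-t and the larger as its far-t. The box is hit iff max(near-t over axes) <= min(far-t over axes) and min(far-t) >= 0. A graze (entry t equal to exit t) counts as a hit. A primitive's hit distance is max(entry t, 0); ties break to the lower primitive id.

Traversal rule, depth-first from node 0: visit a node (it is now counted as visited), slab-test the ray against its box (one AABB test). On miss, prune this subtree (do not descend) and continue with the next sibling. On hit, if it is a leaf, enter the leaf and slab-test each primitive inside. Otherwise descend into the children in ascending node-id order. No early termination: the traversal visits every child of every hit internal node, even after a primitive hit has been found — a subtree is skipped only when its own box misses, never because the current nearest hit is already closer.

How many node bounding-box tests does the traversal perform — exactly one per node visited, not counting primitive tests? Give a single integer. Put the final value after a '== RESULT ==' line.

Walk:
N0 x:[25,64] y:[27,121/3] z:[68/3,106/3] -> hit [27,106/3], descend [1, 3, 5, 8]
  N1 x:[29,55] y:[106/3,115/3] z:[68/3,79/3] -> miss, prune
  N3 x:[25,30] y:[28,100/3] z:[77/3,104/3] -> hit [28,30] leaf, test {P2(miss), P3(miss), P13(miss)}
  N5 x:[47,64] y:[27,97/3] z:[89/3,103/3] -> miss, prune
  N8 x:[29,55] y:[101/3,121/3] z:[30,106/3] -> hit [101/3,106/3], descend [6, 7]
    N6 x:[40,55] y:[115/3,121/3] z:[30,33] -> miss, prune
    N7 x:[29,48] y:[101/3,106/3] z:[101/3,106/3] -> hit [101/3,106/3] leaf, test {P4(miss), P12@t=104/3}

order=[0, 1, 3, 5, 8, 6, 7]  |boxes|=7  |leaves|=2  hit=P12

== RESULT ==
7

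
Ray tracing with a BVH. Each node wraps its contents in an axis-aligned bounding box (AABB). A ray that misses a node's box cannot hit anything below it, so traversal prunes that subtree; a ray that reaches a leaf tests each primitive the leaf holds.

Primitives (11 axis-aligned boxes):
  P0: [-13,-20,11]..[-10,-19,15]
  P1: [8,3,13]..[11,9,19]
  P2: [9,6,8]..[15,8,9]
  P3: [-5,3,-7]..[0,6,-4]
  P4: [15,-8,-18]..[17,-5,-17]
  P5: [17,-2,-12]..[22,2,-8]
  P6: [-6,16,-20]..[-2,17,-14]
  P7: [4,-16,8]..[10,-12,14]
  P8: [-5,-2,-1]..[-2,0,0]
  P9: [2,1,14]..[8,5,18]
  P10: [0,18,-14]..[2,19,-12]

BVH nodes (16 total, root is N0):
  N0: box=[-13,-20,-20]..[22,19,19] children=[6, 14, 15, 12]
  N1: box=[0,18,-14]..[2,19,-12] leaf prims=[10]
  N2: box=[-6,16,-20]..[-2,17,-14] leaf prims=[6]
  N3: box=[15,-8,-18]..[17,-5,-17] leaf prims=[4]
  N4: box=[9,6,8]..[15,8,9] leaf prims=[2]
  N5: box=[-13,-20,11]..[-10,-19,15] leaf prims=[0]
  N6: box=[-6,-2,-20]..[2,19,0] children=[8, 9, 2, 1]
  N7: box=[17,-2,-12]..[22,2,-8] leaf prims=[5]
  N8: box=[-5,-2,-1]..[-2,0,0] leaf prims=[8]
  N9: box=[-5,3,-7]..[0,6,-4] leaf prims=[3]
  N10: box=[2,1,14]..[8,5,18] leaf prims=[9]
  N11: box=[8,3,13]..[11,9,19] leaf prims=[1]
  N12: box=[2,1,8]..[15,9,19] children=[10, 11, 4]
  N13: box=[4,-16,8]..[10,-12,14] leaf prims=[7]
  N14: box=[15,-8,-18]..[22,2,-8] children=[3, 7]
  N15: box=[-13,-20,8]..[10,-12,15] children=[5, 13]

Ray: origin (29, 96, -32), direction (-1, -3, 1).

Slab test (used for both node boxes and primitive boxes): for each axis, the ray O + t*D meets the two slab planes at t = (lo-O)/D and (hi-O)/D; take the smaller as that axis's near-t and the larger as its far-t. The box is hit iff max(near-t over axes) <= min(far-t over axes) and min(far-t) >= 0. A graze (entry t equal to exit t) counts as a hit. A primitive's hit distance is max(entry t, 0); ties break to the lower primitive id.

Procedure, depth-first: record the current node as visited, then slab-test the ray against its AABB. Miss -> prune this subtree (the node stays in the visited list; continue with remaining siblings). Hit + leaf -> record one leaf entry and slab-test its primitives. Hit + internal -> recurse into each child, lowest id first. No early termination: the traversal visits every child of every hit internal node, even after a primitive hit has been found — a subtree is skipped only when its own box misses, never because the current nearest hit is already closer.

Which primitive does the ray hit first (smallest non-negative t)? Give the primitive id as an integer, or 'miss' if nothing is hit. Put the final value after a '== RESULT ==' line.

Walk:
N0 x:[7,42] y:[77/3,116/3] z:[12,51] -> hit [77/3,116/3], descend [6, 12, 14, 15]
  N6 x:[27,35] y:[77/3,98/3] z:[12,32] -> hit [27,32], descend [1, 2, 8, 9]
    N1 x:[27,29] y:[77/3,26] z:[18,20] -> miss, prune
    N2 x:[31,35] y:[79/3,80/3] z:[12,18] -> miss, prune
    N8 x:[31,34] y:[32,98/3] z:[31,32] -> hit [32,32] leaf, test {P8@t=32}
    N9 x:[29,34] y:[30,31] z:[25,28] -> miss, prune
  N12 x:[14,27] y:[29,95/3] z:[40,51] -> miss, prune
  N14 x:[7,14] y:[94/3,104/3] z:[14,24] -> miss, prune
  N15 x:[19,42] y:[36,116/3] z:[40,47] -> miss, prune

Summary -> nodes [0, 6, 1, 2, 8, 9, 12, 14, 15]; box-tests=9; leaf-entries=1; first=P8

== RESULT ==
8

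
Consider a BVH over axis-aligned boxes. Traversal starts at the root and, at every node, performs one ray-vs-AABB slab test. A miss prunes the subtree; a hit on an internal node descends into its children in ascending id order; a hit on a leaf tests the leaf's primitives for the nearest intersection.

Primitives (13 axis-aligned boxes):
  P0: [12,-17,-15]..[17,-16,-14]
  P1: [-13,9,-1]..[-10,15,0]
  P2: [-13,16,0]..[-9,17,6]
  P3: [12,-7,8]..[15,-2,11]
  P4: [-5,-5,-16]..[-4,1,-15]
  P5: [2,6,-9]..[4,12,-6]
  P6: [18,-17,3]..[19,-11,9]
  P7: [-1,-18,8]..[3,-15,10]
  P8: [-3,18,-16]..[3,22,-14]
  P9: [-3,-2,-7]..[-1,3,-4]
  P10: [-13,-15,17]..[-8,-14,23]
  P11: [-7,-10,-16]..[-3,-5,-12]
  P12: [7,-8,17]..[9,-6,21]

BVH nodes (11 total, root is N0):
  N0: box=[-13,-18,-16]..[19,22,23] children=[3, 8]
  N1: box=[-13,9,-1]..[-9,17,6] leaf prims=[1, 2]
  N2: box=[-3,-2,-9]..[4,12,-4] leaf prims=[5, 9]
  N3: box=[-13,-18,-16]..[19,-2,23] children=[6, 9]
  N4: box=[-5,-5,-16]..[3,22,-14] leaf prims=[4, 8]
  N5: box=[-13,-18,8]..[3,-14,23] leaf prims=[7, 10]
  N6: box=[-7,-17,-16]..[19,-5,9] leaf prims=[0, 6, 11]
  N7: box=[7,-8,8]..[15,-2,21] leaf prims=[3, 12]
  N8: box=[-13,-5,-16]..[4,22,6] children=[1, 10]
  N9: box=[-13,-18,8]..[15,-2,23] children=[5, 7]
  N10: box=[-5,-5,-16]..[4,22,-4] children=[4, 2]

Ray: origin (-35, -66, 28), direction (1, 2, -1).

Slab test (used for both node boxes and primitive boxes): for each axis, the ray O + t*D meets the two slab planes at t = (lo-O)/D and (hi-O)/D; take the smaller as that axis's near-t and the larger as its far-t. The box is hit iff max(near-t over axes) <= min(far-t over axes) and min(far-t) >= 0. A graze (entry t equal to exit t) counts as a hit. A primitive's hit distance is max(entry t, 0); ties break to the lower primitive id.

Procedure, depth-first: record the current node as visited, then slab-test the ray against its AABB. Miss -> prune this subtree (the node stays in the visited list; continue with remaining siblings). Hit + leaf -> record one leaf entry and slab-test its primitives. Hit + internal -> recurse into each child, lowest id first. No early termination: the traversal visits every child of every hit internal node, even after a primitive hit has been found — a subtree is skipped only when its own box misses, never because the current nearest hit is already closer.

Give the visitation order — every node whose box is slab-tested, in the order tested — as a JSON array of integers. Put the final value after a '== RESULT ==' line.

Traverse from the root:
N0 x:[22,54] y:[24,44] z:[5,44] -> hit [24,44], descend [3, 8]
  N3 x:[22,54] y:[24,32] z:[5,44] -> hit [24,32], descend [6, 9]
    N6 x:[28,54] y:[49/2,61/2] z:[19,44] -> hit [28,61/2] leaf, test {P0(miss), P6(miss), P11(miss)}
    N9 x:[22,50] y:[24,32] z:[5,20] -> miss, prune
  N8 x:[22,39] y:[61/2,44] z:[22,44] -> hit [61/2,39], descend [1, 10]
    N1 x:[22,26] y:[75/2,83/2] z:[22,29] -> miss, prune
    N10 x:[30,39] y:[61/2,44] z:[32,44] -> hit [32,39], descend [2, 4]
      N2 x:[32,39] y:[32,39] z:[32,37] -> hit [32,37] leaf, test {P5@t=37, P9@t=32}
      N4 x:[30,38] y:[61/2,44] z:[42,44] -> miss, prune

Summary -> nodes [0, 3, 6, 9, 8, 1, 10, 2, 4]; box-tests=9; leaf-entries=2; first=P9

== RESULT ==
[0, 3, 6, 9, 8, 1, 10, 2, 4]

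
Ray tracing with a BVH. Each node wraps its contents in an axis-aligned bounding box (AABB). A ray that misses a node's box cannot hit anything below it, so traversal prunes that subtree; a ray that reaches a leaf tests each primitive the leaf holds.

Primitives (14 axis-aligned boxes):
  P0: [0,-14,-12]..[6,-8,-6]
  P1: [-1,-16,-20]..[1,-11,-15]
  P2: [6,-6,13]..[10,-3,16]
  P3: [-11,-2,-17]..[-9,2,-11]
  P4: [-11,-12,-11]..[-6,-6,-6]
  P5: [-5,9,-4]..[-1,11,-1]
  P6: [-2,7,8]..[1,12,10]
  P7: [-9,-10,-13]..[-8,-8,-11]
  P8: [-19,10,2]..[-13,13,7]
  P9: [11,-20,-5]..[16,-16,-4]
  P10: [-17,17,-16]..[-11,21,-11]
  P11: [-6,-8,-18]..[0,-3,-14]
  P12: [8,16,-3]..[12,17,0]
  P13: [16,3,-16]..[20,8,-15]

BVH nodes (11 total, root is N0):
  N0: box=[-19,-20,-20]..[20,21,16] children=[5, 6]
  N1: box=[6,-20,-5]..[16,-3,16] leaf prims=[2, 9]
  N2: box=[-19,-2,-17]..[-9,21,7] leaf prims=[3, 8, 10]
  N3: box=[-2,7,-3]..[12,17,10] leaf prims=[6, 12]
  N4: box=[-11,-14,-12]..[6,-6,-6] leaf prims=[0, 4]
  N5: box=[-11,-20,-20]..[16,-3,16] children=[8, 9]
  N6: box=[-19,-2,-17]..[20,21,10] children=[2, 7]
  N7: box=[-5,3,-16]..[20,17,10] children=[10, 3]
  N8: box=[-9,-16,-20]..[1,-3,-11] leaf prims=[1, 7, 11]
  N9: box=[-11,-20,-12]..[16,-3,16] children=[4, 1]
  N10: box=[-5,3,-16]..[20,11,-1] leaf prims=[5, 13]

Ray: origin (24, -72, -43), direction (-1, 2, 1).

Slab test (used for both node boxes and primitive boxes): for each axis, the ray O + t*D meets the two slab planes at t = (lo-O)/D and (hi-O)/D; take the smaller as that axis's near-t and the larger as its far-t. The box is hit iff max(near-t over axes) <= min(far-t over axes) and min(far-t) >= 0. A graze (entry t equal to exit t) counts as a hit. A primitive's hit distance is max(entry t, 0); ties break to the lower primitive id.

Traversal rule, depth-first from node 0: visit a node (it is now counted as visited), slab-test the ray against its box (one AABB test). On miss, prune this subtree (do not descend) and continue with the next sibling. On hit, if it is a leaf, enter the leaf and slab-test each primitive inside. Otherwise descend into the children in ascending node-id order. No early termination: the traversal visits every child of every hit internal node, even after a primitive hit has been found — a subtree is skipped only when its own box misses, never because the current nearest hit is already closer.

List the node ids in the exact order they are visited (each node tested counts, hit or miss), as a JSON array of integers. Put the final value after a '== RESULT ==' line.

Trace the traversal:
N0 x:[4,43] y:[26,93/2] z:[23,59] -> hit [26,43], descend [5, 6]
  N5 x:[8,35] y:[26,69/2] z:[23,59] -> hit [26,69/2], descend [8, 9]
    N8 x:[23,33] y:[28,69/2] z:[23,32] -> hit [28,32] leaf, test {P1(miss), P7@t=32, P11(miss)}
    N9 x:[8,35] y:[26,69/2] z:[31,59] -> hit [31,69/2], descend [1, 4]
      N1 x:[8,18] y:[26,69/2] z:[38,59] -> miss, prune
      N4 x:[18,35] y:[29,33] z:[31,37] -> hit [31,33] leaf, test {P0(miss), P4@t=32}
  N6 x:[4,43] y:[35,93/2] z:[26,53] -> hit [35,43], descend [2, 7]
    N2 x:[33,43] y:[35,93/2] z:[26,50] -> hit [35,43] leaf, test {P3(miss), P8(miss), P10(miss)}
    N7 x:[4,29] y:[75/2,89/2] z:[27,53] -> miss, prune

Summary -> nodes [0, 5, 8, 9, 1, 4, 6, 2, 7]; box-tests=9; leaf-entries=3; first=P4

== RESULT ==
[0, 5, 8, 9, 1, 4, 6, 2, 7]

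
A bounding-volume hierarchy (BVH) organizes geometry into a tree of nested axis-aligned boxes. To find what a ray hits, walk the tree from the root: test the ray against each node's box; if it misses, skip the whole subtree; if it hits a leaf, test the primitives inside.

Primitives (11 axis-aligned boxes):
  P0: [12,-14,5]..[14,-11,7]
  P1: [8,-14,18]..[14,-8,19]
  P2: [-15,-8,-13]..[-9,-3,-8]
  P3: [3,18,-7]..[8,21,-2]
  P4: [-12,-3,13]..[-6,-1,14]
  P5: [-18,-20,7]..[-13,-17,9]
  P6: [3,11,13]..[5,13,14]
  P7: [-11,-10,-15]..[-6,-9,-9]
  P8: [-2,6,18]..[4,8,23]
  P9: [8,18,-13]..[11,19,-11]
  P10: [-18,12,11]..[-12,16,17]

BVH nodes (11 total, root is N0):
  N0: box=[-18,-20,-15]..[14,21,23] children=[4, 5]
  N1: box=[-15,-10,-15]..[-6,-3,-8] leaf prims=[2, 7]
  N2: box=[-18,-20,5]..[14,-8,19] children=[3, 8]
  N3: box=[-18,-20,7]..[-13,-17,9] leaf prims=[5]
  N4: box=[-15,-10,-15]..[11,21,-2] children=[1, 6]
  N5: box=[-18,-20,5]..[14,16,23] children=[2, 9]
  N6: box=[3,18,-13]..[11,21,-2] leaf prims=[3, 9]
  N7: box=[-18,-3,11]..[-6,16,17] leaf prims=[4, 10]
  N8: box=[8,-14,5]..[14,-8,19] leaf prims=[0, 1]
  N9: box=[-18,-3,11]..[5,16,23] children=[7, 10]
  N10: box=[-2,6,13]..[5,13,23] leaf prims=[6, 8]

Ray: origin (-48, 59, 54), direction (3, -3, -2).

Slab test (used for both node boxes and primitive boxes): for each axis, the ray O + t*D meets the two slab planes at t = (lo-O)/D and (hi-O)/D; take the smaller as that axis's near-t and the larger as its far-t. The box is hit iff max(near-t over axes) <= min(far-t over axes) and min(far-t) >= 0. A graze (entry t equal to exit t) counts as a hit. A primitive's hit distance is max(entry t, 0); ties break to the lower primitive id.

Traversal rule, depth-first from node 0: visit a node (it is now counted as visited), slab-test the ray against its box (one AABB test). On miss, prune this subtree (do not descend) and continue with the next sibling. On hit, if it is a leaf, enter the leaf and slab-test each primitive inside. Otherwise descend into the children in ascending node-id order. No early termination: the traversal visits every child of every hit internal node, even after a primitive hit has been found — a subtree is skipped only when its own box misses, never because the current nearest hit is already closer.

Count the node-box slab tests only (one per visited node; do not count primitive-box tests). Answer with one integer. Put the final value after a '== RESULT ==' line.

Trace the traversal:
N0 x:[10,62/3] y:[38/3,79/3] z:[31/2,69/2] -> hit [31/2,62/3], descend [4, 5]
  N4 x:[11,59/3] y:[38/3,23] z:[28,69/2] -> miss, prune
  N5 x:[10,62/3] y:[43/3,79/3] z:[31/2,49/2] -> hit [31/2,62/3], descend [2, 9]
    N2 x:[10,62/3] y:[67/3,79/3] z:[35/2,49/2] -> miss, prune
    N9 x:[10,53/3] y:[43/3,62/3] z:[31/2,43/2] -> hit [31/2,53/3], descend [7, 10]
      N7 x:[10,14] y:[43/3,62/3] z:[37/2,43/2] -> miss, prune
      N10 x:[46/3,53/3] y:[46/3,53/3] z:[31/2,41/2] -> hit [31/2,53/3] leaf, test {P6(miss), P8@t=17}

7 AABB tests over nodes [0, 4, 5, 2, 9, 7, 10]; 1 leaf entered; closest P8.

== RESULT ==
7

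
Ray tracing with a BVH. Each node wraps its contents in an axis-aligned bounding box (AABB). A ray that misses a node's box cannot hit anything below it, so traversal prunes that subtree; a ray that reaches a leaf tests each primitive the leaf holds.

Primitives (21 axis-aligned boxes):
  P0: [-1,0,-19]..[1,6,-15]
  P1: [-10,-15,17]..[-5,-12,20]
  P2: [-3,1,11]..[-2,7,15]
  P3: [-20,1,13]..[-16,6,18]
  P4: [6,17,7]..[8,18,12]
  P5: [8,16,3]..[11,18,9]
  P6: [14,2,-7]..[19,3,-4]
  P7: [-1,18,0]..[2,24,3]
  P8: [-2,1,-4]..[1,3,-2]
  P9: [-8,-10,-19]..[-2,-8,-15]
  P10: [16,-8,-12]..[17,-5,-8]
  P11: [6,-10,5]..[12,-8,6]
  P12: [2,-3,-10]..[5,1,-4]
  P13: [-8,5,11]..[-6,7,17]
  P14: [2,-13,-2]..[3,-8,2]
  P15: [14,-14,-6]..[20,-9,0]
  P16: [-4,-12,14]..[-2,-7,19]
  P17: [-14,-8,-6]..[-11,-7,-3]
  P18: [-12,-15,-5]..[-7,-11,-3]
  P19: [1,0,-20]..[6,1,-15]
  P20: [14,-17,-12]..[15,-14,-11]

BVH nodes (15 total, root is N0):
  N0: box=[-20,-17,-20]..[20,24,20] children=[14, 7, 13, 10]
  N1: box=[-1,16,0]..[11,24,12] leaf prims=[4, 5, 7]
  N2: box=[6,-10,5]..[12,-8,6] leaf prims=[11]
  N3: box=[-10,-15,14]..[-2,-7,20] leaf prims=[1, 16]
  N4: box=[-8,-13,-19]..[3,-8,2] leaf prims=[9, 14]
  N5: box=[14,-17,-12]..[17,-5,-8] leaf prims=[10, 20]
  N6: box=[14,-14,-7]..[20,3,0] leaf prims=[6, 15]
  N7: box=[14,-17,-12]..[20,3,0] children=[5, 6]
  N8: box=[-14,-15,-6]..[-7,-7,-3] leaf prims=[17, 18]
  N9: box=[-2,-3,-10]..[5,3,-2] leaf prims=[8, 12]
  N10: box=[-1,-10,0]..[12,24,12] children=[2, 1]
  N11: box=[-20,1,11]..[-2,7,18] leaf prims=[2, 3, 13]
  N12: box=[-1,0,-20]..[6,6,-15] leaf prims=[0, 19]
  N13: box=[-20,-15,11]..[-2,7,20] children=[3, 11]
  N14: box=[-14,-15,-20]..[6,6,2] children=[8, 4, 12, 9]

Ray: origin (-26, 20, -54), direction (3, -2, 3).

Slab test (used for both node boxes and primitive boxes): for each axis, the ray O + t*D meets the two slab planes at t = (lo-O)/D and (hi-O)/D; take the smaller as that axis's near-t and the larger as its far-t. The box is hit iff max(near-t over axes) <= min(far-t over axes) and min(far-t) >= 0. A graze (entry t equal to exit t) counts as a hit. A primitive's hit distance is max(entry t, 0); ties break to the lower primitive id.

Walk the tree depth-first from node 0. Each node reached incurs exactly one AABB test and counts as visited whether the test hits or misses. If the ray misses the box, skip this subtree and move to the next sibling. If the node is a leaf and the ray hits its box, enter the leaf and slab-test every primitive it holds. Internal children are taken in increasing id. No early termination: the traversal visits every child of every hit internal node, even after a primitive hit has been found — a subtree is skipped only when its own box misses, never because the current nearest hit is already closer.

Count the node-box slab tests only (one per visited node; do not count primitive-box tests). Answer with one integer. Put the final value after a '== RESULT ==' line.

Trace the traversal:
N0 x:[2,46/3] y:[-2,37/2] z:[34/3,74/3] -> hit [34/3,46/3], descend [7, 10, 13, 14]
  N7 x:[40/3,46/3] y:[17/2,37/2] z:[14,18] -> hit [14,46/3], descend [5, 6]
    N5 x:[40/3,43/3] y:[25/2,37/2] z:[14,46/3] -> hit [14,43/3] leaf, test {P10@t=14, P20(miss)}
    N6 x:[40/3,46/3] y:[17/2,17] z:[47/3,18] -> miss, prune
  N10 x:[25/3,38/3] y:[-2,15] z:[18,22] -> miss, prune
  N13 x:[2,8] y:[13/2,35/2] z:[65/3,74/3] -> miss, prune
  N14 x:[4,32/3] y:[7,35/2] z:[34/3,56/3] -> miss, prune

order=[0, 7, 5, 6, 10, 13, 14]  |boxes|=7  |leaves|=1  hit=P10

== RESULT ==
7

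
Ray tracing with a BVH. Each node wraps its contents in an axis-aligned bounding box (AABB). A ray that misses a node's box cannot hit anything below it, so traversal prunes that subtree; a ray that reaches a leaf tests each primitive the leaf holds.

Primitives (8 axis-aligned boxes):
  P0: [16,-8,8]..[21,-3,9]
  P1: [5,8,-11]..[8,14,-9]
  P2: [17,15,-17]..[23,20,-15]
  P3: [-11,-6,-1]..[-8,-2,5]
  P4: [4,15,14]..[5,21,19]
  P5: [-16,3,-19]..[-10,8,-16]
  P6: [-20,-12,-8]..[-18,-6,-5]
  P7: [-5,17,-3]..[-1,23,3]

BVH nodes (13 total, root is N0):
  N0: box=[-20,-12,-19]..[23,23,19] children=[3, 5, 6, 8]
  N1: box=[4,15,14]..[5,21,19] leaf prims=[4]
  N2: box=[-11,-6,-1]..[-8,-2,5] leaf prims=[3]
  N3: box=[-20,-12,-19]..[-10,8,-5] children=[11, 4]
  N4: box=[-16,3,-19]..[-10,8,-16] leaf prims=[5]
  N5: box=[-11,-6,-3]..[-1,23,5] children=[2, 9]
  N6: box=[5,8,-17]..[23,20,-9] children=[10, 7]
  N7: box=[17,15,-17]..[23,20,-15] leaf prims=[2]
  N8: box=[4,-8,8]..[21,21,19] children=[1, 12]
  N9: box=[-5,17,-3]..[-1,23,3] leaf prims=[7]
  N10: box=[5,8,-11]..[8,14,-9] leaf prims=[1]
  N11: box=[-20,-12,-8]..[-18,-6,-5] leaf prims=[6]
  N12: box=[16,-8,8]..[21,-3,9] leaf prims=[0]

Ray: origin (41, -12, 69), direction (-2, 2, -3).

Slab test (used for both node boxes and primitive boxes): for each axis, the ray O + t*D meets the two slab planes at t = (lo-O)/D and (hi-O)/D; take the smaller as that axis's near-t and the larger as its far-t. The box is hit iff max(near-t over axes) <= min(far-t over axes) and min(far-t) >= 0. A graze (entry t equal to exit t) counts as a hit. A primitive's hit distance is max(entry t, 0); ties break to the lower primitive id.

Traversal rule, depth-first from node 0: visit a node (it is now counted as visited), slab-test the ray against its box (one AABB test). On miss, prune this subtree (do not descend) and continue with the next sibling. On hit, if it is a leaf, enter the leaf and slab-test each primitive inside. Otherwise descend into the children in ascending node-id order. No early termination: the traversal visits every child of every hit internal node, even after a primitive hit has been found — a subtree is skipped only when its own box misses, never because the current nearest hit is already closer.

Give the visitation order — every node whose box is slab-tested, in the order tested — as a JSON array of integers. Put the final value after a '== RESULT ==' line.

Traverse from the root:
N0 x:[9,61/2] y:[0,35/2] z:[50/3,88/3] -> hit [50/3,35/2], descend [3, 5, 6, 8]
  N3 x:[51/2,61/2] y:[0,10] z:[74/3,88/3] -> miss, prune
  N5 x:[21,26] y:[3,35/2] z:[64/3,24] -> miss, prune
  N6 x:[9,18] y:[10,16] z:[26,86/3] -> miss, prune
  N8 x:[10,37/2] y:[2,33/2] z:[50/3,61/3] -> miss, prune

order=[0, 3, 5, 6, 8]  |boxes|=5  |leaves|=0  hit=miss

== RESULT ==
[0, 3, 5, 6, 8]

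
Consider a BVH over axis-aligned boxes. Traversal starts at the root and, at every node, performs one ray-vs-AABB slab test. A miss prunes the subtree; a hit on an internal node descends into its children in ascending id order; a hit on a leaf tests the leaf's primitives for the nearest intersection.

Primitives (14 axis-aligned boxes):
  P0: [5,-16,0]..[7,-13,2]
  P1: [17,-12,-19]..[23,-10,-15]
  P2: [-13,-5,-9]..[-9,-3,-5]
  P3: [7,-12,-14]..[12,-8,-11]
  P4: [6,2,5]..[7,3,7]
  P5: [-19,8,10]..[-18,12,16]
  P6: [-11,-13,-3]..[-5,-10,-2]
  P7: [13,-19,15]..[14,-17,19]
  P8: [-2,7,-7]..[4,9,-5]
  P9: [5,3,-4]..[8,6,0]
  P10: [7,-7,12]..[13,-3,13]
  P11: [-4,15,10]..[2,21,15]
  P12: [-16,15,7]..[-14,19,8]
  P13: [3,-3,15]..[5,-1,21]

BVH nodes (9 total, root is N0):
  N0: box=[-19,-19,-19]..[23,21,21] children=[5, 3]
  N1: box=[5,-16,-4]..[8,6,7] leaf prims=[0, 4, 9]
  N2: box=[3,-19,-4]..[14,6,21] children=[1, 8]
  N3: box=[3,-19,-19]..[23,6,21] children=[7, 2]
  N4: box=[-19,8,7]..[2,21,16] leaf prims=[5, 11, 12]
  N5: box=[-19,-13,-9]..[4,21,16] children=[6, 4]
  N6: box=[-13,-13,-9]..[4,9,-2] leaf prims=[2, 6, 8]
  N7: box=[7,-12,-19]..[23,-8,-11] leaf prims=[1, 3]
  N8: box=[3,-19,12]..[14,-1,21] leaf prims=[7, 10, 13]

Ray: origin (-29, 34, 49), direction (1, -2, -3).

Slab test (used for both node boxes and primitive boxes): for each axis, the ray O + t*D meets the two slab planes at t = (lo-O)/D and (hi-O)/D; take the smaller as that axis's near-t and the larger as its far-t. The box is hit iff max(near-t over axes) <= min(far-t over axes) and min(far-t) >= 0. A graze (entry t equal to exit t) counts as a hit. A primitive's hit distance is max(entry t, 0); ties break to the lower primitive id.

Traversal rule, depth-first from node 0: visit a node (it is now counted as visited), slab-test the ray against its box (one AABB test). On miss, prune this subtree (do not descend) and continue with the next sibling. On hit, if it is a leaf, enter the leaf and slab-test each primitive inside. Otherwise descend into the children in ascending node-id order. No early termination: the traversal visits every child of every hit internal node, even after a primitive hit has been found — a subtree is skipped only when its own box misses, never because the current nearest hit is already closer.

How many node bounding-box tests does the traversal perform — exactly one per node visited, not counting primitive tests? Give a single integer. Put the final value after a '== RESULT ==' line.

Trace the traversal:
N0 x:[10,52] y:[13/2,53/2] z:[28/3,68/3] -> hit [10,68/3], descend [3, 5]
  N3 x:[32,52] y:[14,53/2] z:[28/3,68/3] -> miss, prune
  N5 x:[10,33] y:[13/2,47/2] z:[11,58/3] -> hit [11,58/3], descend [4, 6]
    N4 x:[10,31] y:[13/2,13] z:[11,14] -> hit [11,13] leaf, test {P5@t=11, P11(miss), P12(miss)}
    N6 x:[16,33] y:[25/2,47/2] z:[17,58/3] -> hit [17,58/3] leaf, test {P2@t=37/2, P6(miss), P8(miss)}

order=[0, 3, 5, 4, 6]  |boxes|=5  |leaves|=2  hit=P5

== RESULT ==
5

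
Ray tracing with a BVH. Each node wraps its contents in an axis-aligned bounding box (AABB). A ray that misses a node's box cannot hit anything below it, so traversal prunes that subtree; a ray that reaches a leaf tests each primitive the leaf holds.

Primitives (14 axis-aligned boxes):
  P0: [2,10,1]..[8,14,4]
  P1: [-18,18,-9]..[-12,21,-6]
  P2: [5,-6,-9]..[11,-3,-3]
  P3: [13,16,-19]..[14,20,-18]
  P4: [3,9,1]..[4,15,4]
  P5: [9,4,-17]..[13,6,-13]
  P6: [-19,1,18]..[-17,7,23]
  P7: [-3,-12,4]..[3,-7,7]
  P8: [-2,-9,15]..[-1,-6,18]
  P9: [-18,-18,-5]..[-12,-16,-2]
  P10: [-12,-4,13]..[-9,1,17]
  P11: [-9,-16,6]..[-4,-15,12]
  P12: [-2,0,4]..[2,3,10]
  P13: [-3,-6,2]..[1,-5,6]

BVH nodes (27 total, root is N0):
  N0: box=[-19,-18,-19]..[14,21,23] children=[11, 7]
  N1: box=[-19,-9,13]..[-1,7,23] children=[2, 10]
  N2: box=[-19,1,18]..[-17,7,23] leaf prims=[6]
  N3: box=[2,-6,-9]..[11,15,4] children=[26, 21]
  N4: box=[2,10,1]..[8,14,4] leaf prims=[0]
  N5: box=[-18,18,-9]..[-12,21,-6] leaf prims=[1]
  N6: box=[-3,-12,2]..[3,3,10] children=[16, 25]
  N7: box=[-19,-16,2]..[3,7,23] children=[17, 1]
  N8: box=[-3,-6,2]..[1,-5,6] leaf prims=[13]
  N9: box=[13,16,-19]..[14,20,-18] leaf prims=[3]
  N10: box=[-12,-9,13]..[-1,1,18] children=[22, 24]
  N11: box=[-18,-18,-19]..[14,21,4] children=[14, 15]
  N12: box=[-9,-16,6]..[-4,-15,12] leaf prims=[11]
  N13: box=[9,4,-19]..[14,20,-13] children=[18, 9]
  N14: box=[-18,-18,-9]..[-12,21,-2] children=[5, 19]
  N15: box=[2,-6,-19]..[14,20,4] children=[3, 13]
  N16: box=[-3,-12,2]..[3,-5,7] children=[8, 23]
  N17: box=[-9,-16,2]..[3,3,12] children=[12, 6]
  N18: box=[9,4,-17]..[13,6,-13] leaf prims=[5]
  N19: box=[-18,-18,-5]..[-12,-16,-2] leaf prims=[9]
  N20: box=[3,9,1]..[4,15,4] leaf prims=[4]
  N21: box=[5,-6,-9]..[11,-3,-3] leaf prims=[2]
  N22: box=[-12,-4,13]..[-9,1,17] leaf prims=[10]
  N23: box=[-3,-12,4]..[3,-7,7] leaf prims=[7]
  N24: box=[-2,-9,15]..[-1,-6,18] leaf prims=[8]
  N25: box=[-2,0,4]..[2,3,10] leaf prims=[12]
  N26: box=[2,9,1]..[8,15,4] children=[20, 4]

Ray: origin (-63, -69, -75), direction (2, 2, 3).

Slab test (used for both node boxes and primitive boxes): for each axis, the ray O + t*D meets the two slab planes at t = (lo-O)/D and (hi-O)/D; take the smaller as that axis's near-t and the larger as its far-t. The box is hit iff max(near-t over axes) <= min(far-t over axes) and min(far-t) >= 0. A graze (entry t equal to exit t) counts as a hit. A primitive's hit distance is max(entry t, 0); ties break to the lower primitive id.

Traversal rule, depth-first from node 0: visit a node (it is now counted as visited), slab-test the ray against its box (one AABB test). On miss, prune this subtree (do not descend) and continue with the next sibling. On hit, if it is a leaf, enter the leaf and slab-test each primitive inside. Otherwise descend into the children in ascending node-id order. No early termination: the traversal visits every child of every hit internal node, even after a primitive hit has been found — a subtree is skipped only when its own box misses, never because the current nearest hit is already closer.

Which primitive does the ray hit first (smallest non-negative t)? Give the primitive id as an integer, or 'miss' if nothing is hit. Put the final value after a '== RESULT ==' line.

Traverse from the root:
N0 x:[22,77/2] y:[51/2,45] z:[56/3,98/3] -> hit [51/2,98/3], descend [7, 11]
  N7 x:[22,33] y:[53/2,38] z:[77/3,98/3] -> hit [53/2,98/3], descend [1, 17]
    N1 x:[22,31] y:[30,38] z:[88/3,98/3] -> hit [30,31], descend [2, 10]
      N2 x:[22,23] y:[35,38] z:[31,98/3] -> miss, prune
      N10 x:[51/2,31] y:[30,35] z:[88/3,31] -> hit [30,31], descend [22, 24]
        N22 x:[51/2,27] y:[65/2,35] z:[88/3,92/3] -> miss, prune
        N24 x:[61/2,31] y:[30,63/2] z:[30,31] -> hit [61/2,31] leaf, test {P8@t=61/2}
    N17 x:[27,33] y:[53/2,36] z:[77/3,29] -> hit [27,29], descend [6, 12]
      N6 x:[30,33] y:[57/2,36] z:[77/3,85/3] -> miss, prune
      N12 x:[27,59/2] y:[53/2,27] z:[27,29] -> hit [27,27] leaf, test {P11@t=27}
  N11 x:[45/2,77/2] y:[51/2,45] z:[56/3,79/3] -> hit [51/2,79/3], descend [14, 15]
    N14 x:[45/2,51/2] y:[51/2,45] z:[22,73/3] -> miss, prune
    N15 x:[65/2,77/2] y:[63/2,89/2] z:[56/3,79/3] -> miss, prune

Visited [0, 7, 1, 2, 10, 22, 24, 17, 6, 12, 11, 14, 15]. Tests: 13 box, 2 leaf. Nearest: P11.

== RESULT ==
11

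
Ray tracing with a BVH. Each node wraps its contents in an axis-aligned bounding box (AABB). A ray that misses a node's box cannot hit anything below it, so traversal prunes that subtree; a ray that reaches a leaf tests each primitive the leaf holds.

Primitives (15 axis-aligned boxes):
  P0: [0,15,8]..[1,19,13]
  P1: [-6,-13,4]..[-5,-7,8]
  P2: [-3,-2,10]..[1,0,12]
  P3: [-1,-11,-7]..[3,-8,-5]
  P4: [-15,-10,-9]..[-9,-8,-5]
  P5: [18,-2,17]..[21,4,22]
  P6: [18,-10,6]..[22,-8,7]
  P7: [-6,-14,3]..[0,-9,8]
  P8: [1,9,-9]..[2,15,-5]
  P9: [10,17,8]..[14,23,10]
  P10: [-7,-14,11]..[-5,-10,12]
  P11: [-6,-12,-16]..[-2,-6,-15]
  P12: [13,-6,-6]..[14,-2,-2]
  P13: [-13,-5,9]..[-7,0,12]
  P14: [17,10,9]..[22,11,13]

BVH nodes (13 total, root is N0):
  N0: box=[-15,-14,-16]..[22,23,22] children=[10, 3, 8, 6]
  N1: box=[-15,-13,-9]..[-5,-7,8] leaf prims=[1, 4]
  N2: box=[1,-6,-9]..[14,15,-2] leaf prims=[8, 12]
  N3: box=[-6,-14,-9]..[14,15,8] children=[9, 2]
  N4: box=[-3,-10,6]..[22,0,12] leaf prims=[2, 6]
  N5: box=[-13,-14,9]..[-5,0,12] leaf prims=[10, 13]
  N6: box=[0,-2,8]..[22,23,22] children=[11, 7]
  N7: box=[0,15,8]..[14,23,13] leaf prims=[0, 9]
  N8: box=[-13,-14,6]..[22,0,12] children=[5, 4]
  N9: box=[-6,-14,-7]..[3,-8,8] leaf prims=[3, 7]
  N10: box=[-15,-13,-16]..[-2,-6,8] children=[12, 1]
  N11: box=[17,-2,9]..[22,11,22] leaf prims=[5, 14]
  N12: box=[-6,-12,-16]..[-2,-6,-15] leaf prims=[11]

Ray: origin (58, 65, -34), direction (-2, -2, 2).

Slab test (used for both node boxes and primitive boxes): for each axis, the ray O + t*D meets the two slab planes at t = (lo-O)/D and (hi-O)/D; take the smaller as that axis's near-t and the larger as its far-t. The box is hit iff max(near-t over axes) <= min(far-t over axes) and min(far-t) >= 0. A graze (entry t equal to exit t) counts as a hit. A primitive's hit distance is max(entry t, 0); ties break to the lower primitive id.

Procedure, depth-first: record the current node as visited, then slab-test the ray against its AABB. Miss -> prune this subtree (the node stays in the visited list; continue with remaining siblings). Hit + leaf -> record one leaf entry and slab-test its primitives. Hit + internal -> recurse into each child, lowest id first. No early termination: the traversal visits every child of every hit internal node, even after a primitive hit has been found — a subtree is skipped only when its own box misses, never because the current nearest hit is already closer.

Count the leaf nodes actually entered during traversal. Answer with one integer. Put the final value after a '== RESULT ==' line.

Walk:
N0 x:[18,73/2] y:[21,79/2] z:[9,28] -> hit [21,28], descend [3, 6, 8, 10]
  N3 x:[22,32] y:[25,79/2] z:[25/2,21] -> miss, prune
  N6 x:[18,29] y:[21,67/2] z:[21,28] -> hit [21,28], descend [7, 11]
    N7 x:[22,29] y:[21,25] z:[21,47/2] -> hit [22,47/2] leaf, test {P0(miss), P9@t=22}
    N11 x:[18,41/2] y:[27,67/2] z:[43/2,28] -> miss, prune
  N8 x:[18,71/2] y:[65/2,79/2] z:[20,23] -> miss, prune
  N10 x:[30,73/2] y:[71/2,39] z:[9,21] -> miss, prune

7 AABB tests over nodes [0, 3, 6, 7, 11, 8, 10]; 1 leaf entered; closest P9.

== RESULT ==
1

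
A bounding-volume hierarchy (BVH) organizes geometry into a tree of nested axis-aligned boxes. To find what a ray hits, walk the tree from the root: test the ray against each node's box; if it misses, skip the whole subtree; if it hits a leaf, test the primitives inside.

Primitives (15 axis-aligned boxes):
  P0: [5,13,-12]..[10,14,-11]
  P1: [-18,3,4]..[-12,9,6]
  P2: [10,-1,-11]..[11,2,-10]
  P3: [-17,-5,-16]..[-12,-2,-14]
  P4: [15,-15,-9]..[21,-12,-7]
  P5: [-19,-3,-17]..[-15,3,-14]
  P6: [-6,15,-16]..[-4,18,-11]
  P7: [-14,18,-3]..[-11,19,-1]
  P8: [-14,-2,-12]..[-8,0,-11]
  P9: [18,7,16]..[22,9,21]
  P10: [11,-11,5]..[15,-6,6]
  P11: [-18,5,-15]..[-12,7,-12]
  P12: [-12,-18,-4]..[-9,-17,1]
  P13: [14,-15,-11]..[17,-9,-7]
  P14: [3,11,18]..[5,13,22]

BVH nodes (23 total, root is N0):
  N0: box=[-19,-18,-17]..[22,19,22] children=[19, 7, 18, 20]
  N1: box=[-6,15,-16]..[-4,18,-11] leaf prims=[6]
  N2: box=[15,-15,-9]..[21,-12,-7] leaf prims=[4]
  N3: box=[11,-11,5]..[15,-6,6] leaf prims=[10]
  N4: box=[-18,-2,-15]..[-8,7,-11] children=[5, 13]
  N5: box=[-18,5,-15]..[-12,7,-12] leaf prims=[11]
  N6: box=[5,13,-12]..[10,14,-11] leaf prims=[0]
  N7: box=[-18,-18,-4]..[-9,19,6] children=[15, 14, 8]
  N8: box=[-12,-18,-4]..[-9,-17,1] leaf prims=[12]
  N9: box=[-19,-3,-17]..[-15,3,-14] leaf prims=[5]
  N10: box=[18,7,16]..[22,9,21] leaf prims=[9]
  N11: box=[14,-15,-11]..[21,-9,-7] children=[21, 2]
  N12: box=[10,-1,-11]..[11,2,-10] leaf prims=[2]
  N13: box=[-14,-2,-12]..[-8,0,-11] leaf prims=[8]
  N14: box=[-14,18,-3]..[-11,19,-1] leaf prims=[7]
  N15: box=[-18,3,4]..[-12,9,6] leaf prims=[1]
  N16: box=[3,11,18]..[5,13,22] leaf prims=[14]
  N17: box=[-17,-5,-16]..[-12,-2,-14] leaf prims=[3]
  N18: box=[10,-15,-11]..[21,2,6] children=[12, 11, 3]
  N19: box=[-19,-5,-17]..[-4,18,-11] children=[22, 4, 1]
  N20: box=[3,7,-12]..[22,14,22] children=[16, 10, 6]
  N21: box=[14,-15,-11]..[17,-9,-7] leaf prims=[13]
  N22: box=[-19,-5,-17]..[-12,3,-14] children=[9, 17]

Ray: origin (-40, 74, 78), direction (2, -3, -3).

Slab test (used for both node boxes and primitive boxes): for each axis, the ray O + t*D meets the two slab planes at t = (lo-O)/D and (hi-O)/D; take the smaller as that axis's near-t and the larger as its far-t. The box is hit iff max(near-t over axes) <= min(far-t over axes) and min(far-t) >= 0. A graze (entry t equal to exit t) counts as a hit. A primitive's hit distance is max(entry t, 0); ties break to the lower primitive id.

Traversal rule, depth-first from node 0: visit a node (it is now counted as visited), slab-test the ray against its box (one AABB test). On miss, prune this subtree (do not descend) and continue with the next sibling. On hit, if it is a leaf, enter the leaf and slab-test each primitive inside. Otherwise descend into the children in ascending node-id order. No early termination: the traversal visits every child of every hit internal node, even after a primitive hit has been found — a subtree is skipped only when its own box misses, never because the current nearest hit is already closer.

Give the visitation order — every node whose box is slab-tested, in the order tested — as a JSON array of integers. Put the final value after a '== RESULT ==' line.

Traverse from the root:
N0 x:[21/2,31] y:[55/3,92/3] z:[56/3,95/3] -> hit [56/3,92/3], descend [7, 18, 19, 20]
  N7 x:[11,31/2] y:[55/3,92/3] z:[24,82/3] -> miss, prune
  N18 x:[25,61/2] y:[24,89/3] z:[24,89/3] -> hit [25,89/3], descend [3, 11, 12]
    N3 x:[51/2,55/2] y:[80/3,85/3] z:[24,73/3] -> miss, prune
    N11 x:[27,61/2] y:[83/3,89/3] z:[85/3,89/3] -> hit [85/3,89/3], descend [2, 21]
      N2 x:[55/2,61/2] y:[86/3,89/3] z:[85/3,29] -> hit [86/3,29] leaf, test {P4@t=86/3}
      N21 x:[27,57/2] y:[83/3,89/3] z:[85/3,89/3] -> hit [85/3,57/2] leaf, test {P13@t=85/3}
    N12 x:[25,51/2] y:[24,25] z:[88/3,89/3] -> miss, prune
  N19 x:[21/2,18] y:[56/3,79/3] z:[89/3,95/3] -> miss, prune
  N20 x:[43/2,31] y:[20,67/3] z:[56/3,30] -> hit [43/2,67/3], descend [6, 10, 16]
    N6 x:[45/2,25] y:[20,61/3] z:[89/3,30] -> miss, prune
    N10 x:[29,31] y:[65/3,67/3] z:[19,62/3] -> miss, prune
    N16 x:[43/2,45/2] y:[61/3,21] z:[56/3,20] -> miss, prune

order=[0, 7, 18, 3, 11, 2, 21, 12, 19, 20, 6, 10, 16]  |boxes|=13  |leaves|=2  hit=P13

== RESULT ==
[0, 7, 18, 3, 11, 2, 21, 12, 19, 20, 6, 10, 16]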